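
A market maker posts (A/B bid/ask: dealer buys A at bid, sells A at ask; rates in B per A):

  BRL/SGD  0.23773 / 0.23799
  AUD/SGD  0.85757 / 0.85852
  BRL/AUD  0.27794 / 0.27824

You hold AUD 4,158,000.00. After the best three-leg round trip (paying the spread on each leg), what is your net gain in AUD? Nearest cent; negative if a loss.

Net profit: AUD 6,342.19

Best loop AUD → SGD → BRL → AUD:
AUD 4,158,000.00 × 0.85757 (sell AUD at bid) = SGD 3,565,776.06
SGD 3,565,776.06 ÷ 0.23799 (buy BRL at ask) = BRL 14,982,881.89
BRL 14,982,881.89 × 0.27794 (sell BRL at bid) = AUD 4,164,342.19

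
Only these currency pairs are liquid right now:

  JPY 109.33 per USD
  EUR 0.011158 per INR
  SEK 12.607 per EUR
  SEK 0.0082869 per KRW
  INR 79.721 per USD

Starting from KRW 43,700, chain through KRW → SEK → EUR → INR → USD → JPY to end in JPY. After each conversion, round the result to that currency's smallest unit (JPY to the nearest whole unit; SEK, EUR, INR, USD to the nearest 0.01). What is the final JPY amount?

KRW 43,700 × 0.0082869 = SEK 362.14
SEK 362.14 ÷ 12.607 = EUR 28.73
EUR 28.73 ÷ 0.011158 = INR 2,574.83
INR 2,574.83 ÷ 79.721 = USD 32.30
USD 32.30 × 109.33 = JPY 3,531

JPY 3,531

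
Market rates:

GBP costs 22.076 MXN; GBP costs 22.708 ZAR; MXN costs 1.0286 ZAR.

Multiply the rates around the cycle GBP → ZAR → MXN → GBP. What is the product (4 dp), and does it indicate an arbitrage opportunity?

1.0000 (no arbitrage)

Around GBP → ZAR → MXN → GBP: 1 × 22.708 ÷ 1.0286 ÷ 22.076 = 1.000028
Product ≈ 1 (deviation 0.003%, within rounding noise).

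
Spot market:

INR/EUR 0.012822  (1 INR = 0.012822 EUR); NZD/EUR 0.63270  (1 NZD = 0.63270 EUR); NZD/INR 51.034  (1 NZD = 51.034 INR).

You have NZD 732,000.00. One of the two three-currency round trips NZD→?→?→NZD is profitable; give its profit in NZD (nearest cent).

Profit: NZD 25,057.09

Profitable loop is NZD → INR → EUR → NZD:
NZD 732,000.00 × 51.034 = INR 37,356,888.00
INR 37,356,888.00 × 0.012822 = EUR 478,990.02
EUR 478,990.02 ÷ 0.63270 = NZD 757,057.09
Profit = NZD 757,057.09 − NZD 732,000.00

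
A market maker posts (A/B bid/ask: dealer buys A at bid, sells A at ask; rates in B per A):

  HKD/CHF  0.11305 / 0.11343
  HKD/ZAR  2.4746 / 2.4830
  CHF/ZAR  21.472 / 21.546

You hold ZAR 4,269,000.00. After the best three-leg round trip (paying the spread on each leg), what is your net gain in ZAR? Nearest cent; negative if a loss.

Net profit: ZAR 53,515.66

Best loop ZAR → CHF → HKD → ZAR:
ZAR 4,269,000.00 ÷ 21.546 (buy CHF at ask) = CHF 198,134.22
CHF 198,134.22 ÷ 0.11343 (buy HKD at ask) = HKD 1,746,753.28
HKD 1,746,753.28 × 2.4746 (sell HKD at bid) = ZAR 4,322,515.66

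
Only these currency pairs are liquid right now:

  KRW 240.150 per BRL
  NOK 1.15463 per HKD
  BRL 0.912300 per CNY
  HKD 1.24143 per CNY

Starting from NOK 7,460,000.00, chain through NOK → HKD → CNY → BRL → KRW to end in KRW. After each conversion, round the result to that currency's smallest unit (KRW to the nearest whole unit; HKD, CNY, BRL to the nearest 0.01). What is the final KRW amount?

NOK 7,460,000.00 ÷ 1.15463 = HKD 6,460,944.20
HKD 6,460,944.20 ÷ 1.24143 = CNY 5,204,436.98
CNY 5,204,436.98 × 0.912300 = BRL 4,748,007.86
BRL 4,748,007.86 × 240.150 = KRW 1,140,234,088

KRW 1,140,234,088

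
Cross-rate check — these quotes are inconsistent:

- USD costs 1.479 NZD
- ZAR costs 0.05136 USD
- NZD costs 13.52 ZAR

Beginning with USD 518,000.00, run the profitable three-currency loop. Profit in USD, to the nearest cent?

Profitable loop is USD → NZD → ZAR → USD:
USD 518,000.00 × 1.479 = NZD 766,122.00
NZD 766,122.00 × 13.52 = ZAR 10,357,969.44
ZAR 10,357,969.44 × 0.05136 = USD 531,985.31
Profit = USD 531,985.31 − USD 518,000.00

Profit: USD 13,985.31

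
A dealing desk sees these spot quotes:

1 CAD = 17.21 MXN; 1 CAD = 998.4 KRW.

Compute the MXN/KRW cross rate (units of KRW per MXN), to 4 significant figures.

MXN/KRW = 58.01

1 MXN ÷ 17.21 = 0.0581058 CAD
0.0581058 CAD × 998.4 = 58.0128 KRW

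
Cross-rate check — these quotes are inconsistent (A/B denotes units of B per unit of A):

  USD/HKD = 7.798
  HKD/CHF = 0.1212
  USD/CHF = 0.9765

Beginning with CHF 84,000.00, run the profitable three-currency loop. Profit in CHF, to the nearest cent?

Profitable loop is CHF → HKD → USD → CHF:
CHF 84,000.00 ÷ 0.1212 = HKD 693,069.31
HKD 693,069.31 ÷ 7.798 = USD 88,877.83
USD 88,877.83 × 0.9765 = CHF 86,789.20
Profit = CHF 86,789.20 − CHF 84,000.00

Profit: CHF 2,789.20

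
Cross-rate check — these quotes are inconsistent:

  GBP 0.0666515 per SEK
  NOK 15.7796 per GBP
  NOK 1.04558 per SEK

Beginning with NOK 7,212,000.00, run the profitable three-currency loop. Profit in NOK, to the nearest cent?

Profit: NOK 42,447.94

Profitable loop is NOK → SEK → GBP → NOK:
NOK 7,212,000.00 ÷ 1.04558 = SEK 6,897,607.07
SEK 6,897,607.07 × 0.0666515 = GBP 459,735.86
GBP 459,735.86 × 15.7796 = NOK 7,254,447.94
Profit = NOK 7,254,447.94 − NOK 7,212,000.00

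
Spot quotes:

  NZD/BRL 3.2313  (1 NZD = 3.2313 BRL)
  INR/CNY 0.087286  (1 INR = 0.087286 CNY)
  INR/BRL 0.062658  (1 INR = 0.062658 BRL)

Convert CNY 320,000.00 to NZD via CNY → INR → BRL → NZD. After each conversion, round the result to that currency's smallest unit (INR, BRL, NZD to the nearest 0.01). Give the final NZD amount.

NZD 71,089.36

CNY 320,000.00 ÷ 0.087286 = INR 3,666,109.11
INR 3,666,109.11 × 0.062658 = BRL 229,711.06
BRL 229,711.06 ÷ 3.2313 = NZD 71,089.36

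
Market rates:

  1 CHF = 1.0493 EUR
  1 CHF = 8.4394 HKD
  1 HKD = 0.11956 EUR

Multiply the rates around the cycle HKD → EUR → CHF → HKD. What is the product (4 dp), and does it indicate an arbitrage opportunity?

Around HKD → EUR → CHF → HKD: 1 × 0.11956 ÷ 1.0493 × 8.4394 = 0.961607
Product < 1; profitable direction is HKD → CHF → EUR → HKD.

0.9616 (arbitrage exists)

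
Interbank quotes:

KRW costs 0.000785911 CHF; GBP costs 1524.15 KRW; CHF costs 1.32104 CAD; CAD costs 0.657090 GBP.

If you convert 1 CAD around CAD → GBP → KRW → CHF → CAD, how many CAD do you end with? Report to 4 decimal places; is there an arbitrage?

Around CAD → GBP → KRW → CHF → CAD: 1 × 0.657090 × 1524.15 × 0.000785911 × 1.32104 = 1.039781
Product > 1; profitable direction is CAD → GBP → KRW → CHF → CAD.

1.0398 (arbitrage exists)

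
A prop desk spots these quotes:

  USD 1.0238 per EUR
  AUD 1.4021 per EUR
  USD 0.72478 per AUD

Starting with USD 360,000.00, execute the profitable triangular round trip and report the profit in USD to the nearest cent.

Profitable loop is USD → AUD → EUR → USD:
USD 360,000.00 ÷ 0.72478 = AUD 496,702.45
AUD 496,702.45 ÷ 1.4021 = EUR 354,256.08
EUR 354,256.08 × 1.0238 = USD 362,687.37
Profit = USD 362,687.37 − USD 360,000.00

Profit: USD 2,687.37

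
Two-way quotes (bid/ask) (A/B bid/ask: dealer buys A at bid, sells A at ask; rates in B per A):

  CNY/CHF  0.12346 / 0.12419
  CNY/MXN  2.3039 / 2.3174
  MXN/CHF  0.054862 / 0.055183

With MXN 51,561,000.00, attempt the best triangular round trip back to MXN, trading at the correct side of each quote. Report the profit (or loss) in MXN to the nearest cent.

Best loop MXN → CHF → CNY → MXN:
MXN 51,561,000.00 × 0.054862 (sell MXN at bid) = CHF 2,828,739.58
CHF 2,828,739.58 ÷ 0.12419 (buy CNY at ask) = CNY 22,777,514.95
CNY 22,777,514.95 × 2.3039 (sell CNY at bid) = MXN 52,477,116.70

Net profit: MXN 916,116.70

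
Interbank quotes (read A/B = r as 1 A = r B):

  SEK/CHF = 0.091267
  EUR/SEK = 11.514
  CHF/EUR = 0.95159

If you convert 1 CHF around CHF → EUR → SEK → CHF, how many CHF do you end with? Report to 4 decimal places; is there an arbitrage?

Around CHF → EUR → SEK → CHF: 1 × 0.95159 × 11.514 × 0.091267 = 0.999977
Product ≈ 1 (deviation 0.002%, within rounding noise).

1.0000 (no arbitrage)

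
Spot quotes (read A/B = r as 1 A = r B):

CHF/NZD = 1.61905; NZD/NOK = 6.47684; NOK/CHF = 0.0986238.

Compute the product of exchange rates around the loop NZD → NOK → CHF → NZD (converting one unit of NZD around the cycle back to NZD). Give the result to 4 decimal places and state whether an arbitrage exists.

1.0342 (arbitrage exists)

Around NZD → NOK → CHF → NZD: 1 × 6.47684 × 0.0986238 × 1.61905 = 1.034201
Product > 1; profitable direction is NZD → NOK → CHF → NZD.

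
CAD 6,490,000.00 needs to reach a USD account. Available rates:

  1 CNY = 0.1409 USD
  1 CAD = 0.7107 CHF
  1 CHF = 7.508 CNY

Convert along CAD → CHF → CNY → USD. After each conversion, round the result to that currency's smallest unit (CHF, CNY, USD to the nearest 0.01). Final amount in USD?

USD 4,879,398.29

CAD 6,490,000.00 × 0.7107 = CHF 4,612,443.00
CHF 4,612,443.00 × 7.508 = CNY 34,630,222.04
CNY 34,630,222.04 × 0.1409 = USD 4,879,398.29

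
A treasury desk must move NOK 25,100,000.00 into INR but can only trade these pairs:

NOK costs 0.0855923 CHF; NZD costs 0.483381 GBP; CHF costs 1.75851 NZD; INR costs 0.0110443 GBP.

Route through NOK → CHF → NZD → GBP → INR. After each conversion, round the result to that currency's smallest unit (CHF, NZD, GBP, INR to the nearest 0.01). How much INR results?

INR 165,350,167.96

NOK 25,100,000.00 × 0.0855923 = CHF 2,148,366.73
CHF 2,148,366.73 × 1.75851 = NZD 3,777,924.38
NZD 3,777,924.38 × 0.483381 = GBP 1,826,176.86
GBP 1,826,176.86 ÷ 0.0110443 = INR 165,350,167.96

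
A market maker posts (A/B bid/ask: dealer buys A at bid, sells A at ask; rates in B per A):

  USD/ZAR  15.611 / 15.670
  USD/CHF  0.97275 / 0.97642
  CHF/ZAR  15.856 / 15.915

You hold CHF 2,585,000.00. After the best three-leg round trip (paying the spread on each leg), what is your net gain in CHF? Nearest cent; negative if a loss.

Net profit: CHF 11,856.56

Best loop CHF → USD → ZAR → CHF:
CHF 2,585,000.00 ÷ 0.97642 (buy USD at ask) = USD 2,647,426.31
USD 2,647,426.31 × 15.611 (sell USD at bid) = ZAR 41,328,972.16
ZAR 41,328,972.16 ÷ 15.915 (buy CHF at ask) = CHF 2,596,856.56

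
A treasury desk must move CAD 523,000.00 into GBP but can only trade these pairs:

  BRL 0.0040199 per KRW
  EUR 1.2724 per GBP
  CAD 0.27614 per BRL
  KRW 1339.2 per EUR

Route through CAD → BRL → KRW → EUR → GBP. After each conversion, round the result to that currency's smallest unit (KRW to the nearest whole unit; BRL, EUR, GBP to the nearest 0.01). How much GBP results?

CAD 523,000.00 ÷ 0.27614 = BRL 1,893,966.83
BRL 1,893,966.83 ÷ 0.0040199 = KRW 471,147,747
KRW 471,147,747 ÷ 1339.2 = EUR 351,812.83
EUR 351,812.83 ÷ 1.2724 = GBP 276,495.47

GBP 276,495.47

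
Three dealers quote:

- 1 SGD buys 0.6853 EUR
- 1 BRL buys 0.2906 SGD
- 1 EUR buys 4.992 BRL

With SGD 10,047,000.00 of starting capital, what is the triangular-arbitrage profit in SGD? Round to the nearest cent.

Profit: SGD 59,144.04

Profitable loop is SGD → BRL → EUR → SGD:
SGD 10,047,000.00 ÷ 0.2906 = BRL 34,573,296.63
BRL 34,573,296.63 ÷ 4.992 = EUR 6,925,740.51
EUR 6,925,740.51 ÷ 0.6853 = SGD 10,106,144.04
Profit = SGD 10,106,144.04 − SGD 10,047,000.00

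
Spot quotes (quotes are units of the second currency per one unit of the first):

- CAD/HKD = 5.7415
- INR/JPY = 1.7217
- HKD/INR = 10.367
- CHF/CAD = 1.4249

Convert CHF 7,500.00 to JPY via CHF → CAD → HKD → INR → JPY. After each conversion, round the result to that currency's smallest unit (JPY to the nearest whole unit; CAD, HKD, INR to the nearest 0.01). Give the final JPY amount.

JPY 1,095,170

CHF 7,500.00 × 1.4249 = CAD 10,686.75
CAD 10,686.75 × 5.7415 = HKD 61,357.98
HKD 61,357.98 × 10.367 = INR 636,098.18
INR 636,098.18 × 1.7217 = JPY 1,095,170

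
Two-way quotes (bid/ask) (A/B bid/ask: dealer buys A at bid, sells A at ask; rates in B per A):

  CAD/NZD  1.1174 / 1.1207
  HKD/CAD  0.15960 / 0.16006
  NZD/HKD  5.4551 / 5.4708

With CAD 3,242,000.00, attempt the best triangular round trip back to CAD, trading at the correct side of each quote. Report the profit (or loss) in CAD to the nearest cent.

Best loop CAD → HKD → NZD → CAD:
CAD 3,242,000.00 ÷ 0.16006 (buy HKD at ask) = HKD 20,254,904.41
HKD 20,254,904.41 ÷ 5.4708 (buy NZD at ask) = NZD 3,702,366.09
NZD 3,702,366.09 ÷ 1.1207 (buy CAD at ask) = CAD 3,303,619.25

Net profit: CAD 61,619.25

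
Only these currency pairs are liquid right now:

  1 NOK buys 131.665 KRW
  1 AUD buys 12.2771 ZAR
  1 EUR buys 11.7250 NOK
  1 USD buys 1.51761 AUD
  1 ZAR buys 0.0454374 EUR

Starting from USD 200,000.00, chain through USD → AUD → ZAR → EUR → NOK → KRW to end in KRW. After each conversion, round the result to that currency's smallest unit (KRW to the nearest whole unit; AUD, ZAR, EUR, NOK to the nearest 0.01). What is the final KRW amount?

KRW 261,386,186

USD 200,000.00 × 1.51761 = AUD 303,522.00
AUD 303,522.00 × 12.2771 = ZAR 3,726,369.95
ZAR 3,726,369.95 × 0.0454374 = EUR 169,316.56
EUR 169,316.56 × 11.7250 = NOK 1,985,236.67
NOK 1,985,236.67 × 131.665 = KRW 261,386,186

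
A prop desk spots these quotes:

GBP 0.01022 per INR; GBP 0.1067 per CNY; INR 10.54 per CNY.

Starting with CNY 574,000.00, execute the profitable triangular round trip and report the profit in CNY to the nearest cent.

Profitable loop is CNY → INR → GBP → CNY:
CNY 574,000.00 × 10.54 = INR 6,049,960.00
INR 6,049,960.00 × 0.01022 = GBP 61,830.59
GBP 61,830.59 ÷ 0.1067 = CNY 579,480.70
Profit = CNY 579,480.70 − CNY 574,000.00

Profit: CNY 5,480.70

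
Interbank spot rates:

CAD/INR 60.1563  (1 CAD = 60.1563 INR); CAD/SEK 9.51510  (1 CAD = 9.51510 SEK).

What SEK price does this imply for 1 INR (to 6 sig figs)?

1 INR ÷ 60.1563 = 0.0166234 CAD
0.0166234 CAD × 9.51510 = 0.158173 SEK

INR/SEK = 0.158173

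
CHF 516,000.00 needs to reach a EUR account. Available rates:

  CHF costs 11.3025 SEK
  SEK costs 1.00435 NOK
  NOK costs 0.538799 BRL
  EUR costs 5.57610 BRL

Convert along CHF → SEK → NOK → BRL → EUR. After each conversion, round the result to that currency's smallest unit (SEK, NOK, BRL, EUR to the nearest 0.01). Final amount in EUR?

EUR 565,985.79

CHF 516,000.00 × 11.3025 = SEK 5,832,090.00
SEK 5,832,090.00 × 1.00435 = NOK 5,857,459.59
NOK 5,857,459.59 × 0.538799 = BRL 3,155,993.37
BRL 3,155,993.37 ÷ 5.57610 = EUR 565,985.79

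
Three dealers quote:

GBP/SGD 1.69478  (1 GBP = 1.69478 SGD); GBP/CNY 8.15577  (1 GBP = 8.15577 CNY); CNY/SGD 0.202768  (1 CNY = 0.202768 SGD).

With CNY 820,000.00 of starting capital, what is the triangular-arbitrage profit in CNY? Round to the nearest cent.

Profitable loop is CNY → GBP → SGD → CNY:
CNY 820,000.00 ÷ 8.15577 = GBP 100,542.32
GBP 100,542.32 × 1.69478 = SGD 170,397.11
SGD 170,397.11 ÷ 0.202768 = CNY 840,355.01
Profit = CNY 840,355.01 − CNY 820,000.00

Profit: CNY 20,355.01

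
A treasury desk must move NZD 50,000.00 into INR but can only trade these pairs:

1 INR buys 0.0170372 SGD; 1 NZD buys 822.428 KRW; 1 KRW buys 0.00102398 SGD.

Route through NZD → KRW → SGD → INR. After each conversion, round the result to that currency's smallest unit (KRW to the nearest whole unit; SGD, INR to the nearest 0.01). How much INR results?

NZD 50,000.00 × 822.428 = KRW 41,121,400
KRW 41,121,400 × 0.00102398 = SGD 42,107.49
SGD 42,107.49 ÷ 0.0170372 = INR 2,471,502.95

INR 2,471,502.95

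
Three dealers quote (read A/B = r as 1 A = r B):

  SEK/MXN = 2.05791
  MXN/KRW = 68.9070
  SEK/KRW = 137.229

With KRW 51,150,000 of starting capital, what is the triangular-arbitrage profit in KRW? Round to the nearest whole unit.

Profit: KRW 1,705,412

Profitable loop is KRW → SEK → MXN → KRW:
KRW 51,150,000 ÷ 137.229 = SEK 372,734.63
SEK 372,734.63 × 2.05791 = MXN 767,054.31
MXN 767,054.31 × 68.9070 = KRW 52,855,412
Profit = KRW 52,855,412 − KRW 51,150,000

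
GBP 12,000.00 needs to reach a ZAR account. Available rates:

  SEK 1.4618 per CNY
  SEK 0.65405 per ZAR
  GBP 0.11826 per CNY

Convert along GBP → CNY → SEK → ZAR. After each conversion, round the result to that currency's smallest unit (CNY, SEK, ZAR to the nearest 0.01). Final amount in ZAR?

ZAR 226,788.15

GBP 12,000.00 ÷ 0.11826 = CNY 101,471.33
CNY 101,471.33 × 1.4618 = SEK 148,330.79
SEK 148,330.79 ÷ 0.65405 = ZAR 226,788.15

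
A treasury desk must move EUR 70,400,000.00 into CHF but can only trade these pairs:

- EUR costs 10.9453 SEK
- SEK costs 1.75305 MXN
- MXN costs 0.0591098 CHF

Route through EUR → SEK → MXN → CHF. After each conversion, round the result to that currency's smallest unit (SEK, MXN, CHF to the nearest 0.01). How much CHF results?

EUR 70,400,000.00 × 10.9453 = SEK 770,549,120.00
SEK 770,549,120.00 × 1.75305 = MXN 1,350,811,134.82
MXN 1,350,811,134.82 × 0.0591098 = CHF 79,846,176.02

CHF 79,846,176.02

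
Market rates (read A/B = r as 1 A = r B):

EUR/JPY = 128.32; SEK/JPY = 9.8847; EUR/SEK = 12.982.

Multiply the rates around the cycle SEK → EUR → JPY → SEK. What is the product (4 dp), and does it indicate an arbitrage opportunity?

1.0000 (no arbitrage)

Around SEK → EUR → JPY → SEK: 1 ÷ 12.982 × 128.32 ÷ 9.8847 = 0.999975
Product ≈ 1 (deviation 0.002%, within rounding noise).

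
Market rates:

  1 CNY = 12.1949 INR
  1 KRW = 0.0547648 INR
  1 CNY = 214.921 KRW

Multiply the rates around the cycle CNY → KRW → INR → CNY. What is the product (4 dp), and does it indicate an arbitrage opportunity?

Around CNY → KRW → INR → CNY: 1 × 214.921 × 0.0547648 ÷ 12.1949 = 0.965166
Product < 1; profitable direction is CNY → INR → KRW → CNY.

0.9652 (arbitrage exists)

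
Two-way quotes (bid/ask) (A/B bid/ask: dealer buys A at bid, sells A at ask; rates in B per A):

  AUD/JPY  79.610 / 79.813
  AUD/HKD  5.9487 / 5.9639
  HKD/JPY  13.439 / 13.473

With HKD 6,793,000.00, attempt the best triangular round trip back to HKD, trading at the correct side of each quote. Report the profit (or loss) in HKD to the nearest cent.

Net profit: HKD 11,198.90

Best loop HKD → JPY → AUD → HKD:
HKD 6,793,000.00 × 13.439 (sell HKD at bid) = JPY 91,291,127
JPY 91,291,127 ÷ 79.813 (buy AUD at ask) = AUD 1,143,812.75
AUD 1,143,812.75 × 5.9487 (sell AUD at bid) = HKD 6,804,198.90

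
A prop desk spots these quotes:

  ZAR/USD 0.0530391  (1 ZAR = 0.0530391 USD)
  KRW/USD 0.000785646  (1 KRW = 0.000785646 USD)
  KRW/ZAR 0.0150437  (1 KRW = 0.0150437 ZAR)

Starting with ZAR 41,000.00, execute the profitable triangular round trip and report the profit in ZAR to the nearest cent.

Profit: ZAR 639.72

Profitable loop is ZAR → USD → KRW → ZAR:
ZAR 41,000.00 × 0.0530391 = USD 2,174.60
USD 2,174.60 ÷ 0.000785646 = KRW 2,767,917
KRW 2,767,917 × 0.0150437 = ZAR 41,639.72
Profit = ZAR 41,639.72 − ZAR 41,000.00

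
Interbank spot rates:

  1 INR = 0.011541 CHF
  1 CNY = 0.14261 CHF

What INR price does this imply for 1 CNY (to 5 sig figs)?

1 CNY × 0.14261 = 0.14261 CHF
0.14261 CHF ÷ 0.011541 = 12.3568 INR

CNY/INR = 12.357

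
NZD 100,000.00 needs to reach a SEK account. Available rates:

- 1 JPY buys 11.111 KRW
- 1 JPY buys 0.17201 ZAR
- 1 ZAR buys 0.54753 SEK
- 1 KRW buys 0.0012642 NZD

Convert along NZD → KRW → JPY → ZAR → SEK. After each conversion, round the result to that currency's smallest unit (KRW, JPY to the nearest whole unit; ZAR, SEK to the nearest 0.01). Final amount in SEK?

NZD 100,000.00 ÷ 0.0012642 = KRW 79,101,408
KRW 79,101,408 ÷ 11.111 = JPY 7,119,198
JPY 7,119,198 × 0.17201 = ZAR 1,224,573.25
ZAR 1,224,573.25 × 0.54753 = SEK 670,490.59

SEK 670,490.59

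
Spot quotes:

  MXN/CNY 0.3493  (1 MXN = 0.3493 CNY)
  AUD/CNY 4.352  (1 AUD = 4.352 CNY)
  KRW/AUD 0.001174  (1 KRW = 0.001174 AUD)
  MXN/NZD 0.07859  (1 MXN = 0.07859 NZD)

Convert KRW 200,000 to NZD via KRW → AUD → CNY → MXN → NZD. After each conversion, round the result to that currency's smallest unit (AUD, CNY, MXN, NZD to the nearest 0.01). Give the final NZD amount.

NZD 229.91

KRW 200,000 × 0.001174 = AUD 234.80
AUD 234.80 × 4.352 = CNY 1,021.85
CNY 1,021.85 ÷ 0.3493 = MXN 2,925.42
MXN 2,925.42 × 0.07859 = NZD 229.91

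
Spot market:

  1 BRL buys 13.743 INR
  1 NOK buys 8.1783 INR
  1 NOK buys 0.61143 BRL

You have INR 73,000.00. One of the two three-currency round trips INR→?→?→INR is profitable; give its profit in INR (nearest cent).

Profitable loop is INR → NOK → BRL → INR:
INR 73,000.00 ÷ 8.1783 = NOK 8,926.06
NOK 8,926.06 × 0.61143 = BRL 5,457.66
BRL 5,457.66 × 13.743 = INR 75,004.64
Profit = INR 75,004.64 − INR 73,000.00

Profit: INR 2,004.64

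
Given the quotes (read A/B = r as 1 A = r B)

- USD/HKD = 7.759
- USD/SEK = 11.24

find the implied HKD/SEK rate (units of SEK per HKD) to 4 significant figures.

1 HKD ÷ 7.759 = 0.128883 USD
0.128883 USD × 11.24 = 1.44864 SEK

HKD/SEK = 1.449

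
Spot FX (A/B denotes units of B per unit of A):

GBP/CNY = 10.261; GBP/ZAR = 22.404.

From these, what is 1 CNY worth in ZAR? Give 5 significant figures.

1 CNY ÷ 10.261 = 0.0974564 GBP
0.0974564 GBP × 22.404 = 2.18341 ZAR

CNY/ZAR = 2.1834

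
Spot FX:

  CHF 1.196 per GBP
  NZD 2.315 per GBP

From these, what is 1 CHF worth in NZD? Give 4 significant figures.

1 CHF ÷ 1.196 = 0.83612 GBP
0.83612 GBP × 2.315 = 1.93562 NZD

CHF/NZD = 1.936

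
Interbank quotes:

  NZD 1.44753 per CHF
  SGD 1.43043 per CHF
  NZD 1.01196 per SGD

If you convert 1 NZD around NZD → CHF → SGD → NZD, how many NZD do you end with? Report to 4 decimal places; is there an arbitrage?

1.0000 (no arbitrage)

Around NZD → CHF → SGD → NZD: 1 ÷ 1.44753 × 1.43043 × 1.01196 = 1.000005
Product ≈ 1 (deviation 0.001%, within rounding noise).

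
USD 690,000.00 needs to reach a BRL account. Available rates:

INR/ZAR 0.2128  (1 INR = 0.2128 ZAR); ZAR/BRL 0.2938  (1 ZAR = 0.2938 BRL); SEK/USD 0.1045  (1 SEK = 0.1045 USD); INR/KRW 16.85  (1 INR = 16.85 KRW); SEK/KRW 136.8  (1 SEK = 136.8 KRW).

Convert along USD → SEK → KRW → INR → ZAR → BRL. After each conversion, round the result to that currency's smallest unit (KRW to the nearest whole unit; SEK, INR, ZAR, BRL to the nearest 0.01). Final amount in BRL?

BRL 3,351,524.57

USD 690,000.00 ÷ 0.1045 = SEK 6,602,870.81
SEK 6,602,870.81 × 136.8 = KRW 903,272,727
KRW 903,272,727 ÷ 16.85 = INR 53,606,690.03
INR 53,606,690.03 × 0.2128 = ZAR 11,407,503.64
ZAR 11,407,503.64 × 0.2938 = BRL 3,351,524.57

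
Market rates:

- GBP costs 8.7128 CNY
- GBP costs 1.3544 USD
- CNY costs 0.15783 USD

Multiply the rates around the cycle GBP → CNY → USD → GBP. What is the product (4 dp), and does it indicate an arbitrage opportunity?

1.0153 (arbitrage exists)

Around GBP → CNY → USD → GBP: 1 × 8.7128 × 0.15783 ÷ 1.3544 = 1.015314
Product > 1; profitable direction is GBP → CNY → USD → GBP.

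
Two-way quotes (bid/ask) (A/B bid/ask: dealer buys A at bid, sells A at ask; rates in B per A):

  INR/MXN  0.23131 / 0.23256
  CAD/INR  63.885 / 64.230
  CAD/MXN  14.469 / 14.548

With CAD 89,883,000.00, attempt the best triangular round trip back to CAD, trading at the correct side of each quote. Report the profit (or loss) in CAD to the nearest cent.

Best loop CAD → INR → MXN → CAD:
CAD 89,883,000.00 × 63.885 (sell CAD at bid) = INR 5,742,175,455.00
INR 5,742,175,455.00 × 0.23131 (sell INR at bid) = MXN 1,328,222,604.50
MXN 1,328,222,604.50 ÷ 14.548 (buy CAD at ask) = CAD 91,299,326.68

Net profit: CAD 1,416,326.68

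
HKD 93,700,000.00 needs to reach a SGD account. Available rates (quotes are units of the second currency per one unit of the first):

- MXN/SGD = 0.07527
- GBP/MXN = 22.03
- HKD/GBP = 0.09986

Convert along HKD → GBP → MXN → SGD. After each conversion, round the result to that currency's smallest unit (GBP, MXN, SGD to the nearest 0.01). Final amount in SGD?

SGD 15,515,563.95

HKD 93,700,000.00 × 0.09986 = GBP 9,356,882.00
GBP 9,356,882.00 × 22.03 = MXN 206,132,110.46
MXN 206,132,110.46 × 0.07527 = SGD 15,515,563.95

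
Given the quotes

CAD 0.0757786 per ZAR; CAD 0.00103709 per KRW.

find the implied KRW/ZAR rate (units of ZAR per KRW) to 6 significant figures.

1 KRW × 0.00103709 = 0.00103709 CAD
0.00103709 CAD ÷ 0.0757786 = 0.0136858 ZAR

KRW/ZAR = 0.0136858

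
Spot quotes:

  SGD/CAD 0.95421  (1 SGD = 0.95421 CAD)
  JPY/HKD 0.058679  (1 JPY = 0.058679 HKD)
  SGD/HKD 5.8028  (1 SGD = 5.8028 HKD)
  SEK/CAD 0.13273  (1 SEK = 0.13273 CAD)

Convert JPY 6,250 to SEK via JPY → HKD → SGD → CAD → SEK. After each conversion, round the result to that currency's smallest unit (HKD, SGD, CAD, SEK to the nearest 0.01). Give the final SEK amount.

JPY 6,250 × 0.058679 = HKD 366.74
HKD 366.74 ÷ 5.8028 = SGD 63.20
SGD 63.20 × 0.95421 = CAD 60.31
CAD 60.31 ÷ 0.13273 = SEK 454.38

SEK 454.38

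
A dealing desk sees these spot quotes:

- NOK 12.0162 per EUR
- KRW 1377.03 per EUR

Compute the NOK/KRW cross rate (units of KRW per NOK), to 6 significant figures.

1 NOK ÷ 12.0162 = 0.083221 EUR
0.083221 EUR × 1377.03 = 114.598 KRW

NOK/KRW = 114.598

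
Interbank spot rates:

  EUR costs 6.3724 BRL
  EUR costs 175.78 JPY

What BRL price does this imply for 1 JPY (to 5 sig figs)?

1 JPY ÷ 175.78 = 0.00568893 EUR
0.00568893 EUR × 6.3724 = 0.0362521 BRL

JPY/BRL = 0.036252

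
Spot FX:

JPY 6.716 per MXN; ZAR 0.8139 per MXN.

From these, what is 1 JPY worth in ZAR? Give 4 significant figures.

1 JPY ÷ 6.716 = 0.148898 MXN
0.148898 MXN × 0.8139 = 0.121188 ZAR

JPY/ZAR = 0.1212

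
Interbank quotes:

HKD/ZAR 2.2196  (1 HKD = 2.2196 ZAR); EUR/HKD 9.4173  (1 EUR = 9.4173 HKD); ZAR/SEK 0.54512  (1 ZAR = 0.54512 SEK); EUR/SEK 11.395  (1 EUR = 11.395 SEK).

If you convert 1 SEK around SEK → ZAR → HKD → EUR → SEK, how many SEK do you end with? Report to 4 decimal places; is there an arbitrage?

1.0000 (no arbitrage)

Around SEK → ZAR → HKD → EUR → SEK: 1 ÷ 0.54512 ÷ 2.2196 ÷ 9.4173 × 11.395 = 1.000049
Product ≈ 1 (deviation 0.005%, within rounding noise).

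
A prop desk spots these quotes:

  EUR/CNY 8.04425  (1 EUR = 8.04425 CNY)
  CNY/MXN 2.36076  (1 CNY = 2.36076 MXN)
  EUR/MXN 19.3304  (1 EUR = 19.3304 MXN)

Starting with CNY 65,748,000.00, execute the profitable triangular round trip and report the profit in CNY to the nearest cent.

Profit: CNY 1,176,631.75

Profitable loop is CNY → EUR → MXN → CNY:
CNY 65,748,000.00 ÷ 8.04425 = EUR 8,173,291.48
EUR 8,173,291.48 × 19.3304 = MXN 157,992,993.65
MXN 157,992,993.65 ÷ 2.36076 = CNY 66,924,631.75
Profit = CNY 66,924,631.75 − CNY 65,748,000.00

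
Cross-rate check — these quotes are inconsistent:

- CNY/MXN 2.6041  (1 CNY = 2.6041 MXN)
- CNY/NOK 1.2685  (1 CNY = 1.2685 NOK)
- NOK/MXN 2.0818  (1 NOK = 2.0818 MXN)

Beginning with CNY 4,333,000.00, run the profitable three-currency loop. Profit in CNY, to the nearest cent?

Profit: CNY 61,004.60

Profitable loop is CNY → NOK → MXN → CNY:
CNY 4,333,000.00 × 1.2685 = NOK 5,496,410.50
NOK 5,496,410.50 × 2.0818 = MXN 11,442,427.38
MXN 11,442,427.38 ÷ 2.6041 = CNY 4,394,004.60
Profit = CNY 4,394,004.60 − CNY 4,333,000.00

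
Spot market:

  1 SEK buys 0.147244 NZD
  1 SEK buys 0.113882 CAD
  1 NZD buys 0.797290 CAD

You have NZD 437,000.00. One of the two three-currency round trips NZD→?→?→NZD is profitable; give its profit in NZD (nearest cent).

Profit: NZD 13,484.94

Profitable loop is NZD → CAD → SEK → NZD:
NZD 437,000.00 × 0.797290 = CAD 348,415.73
CAD 348,415.73 ÷ 0.113882 = SEK 3,059,445.13
SEK 3,059,445.13 × 0.147244 = NZD 450,484.94
Profit = NZD 450,484.94 − NZD 437,000.00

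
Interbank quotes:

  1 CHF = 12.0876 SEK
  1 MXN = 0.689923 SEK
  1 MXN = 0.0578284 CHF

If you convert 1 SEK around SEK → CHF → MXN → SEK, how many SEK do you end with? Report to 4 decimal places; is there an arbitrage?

0.9870 (arbitrage exists)

Around SEK → CHF → MXN → SEK: 1 ÷ 12.0876 ÷ 0.0578284 × 0.689923 = 0.987005
Product < 1; profitable direction is SEK → MXN → CHF → SEK.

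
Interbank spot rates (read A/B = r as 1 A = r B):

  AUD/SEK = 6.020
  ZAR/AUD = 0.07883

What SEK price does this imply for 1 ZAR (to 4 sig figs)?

ZAR/SEK = 0.4746

1 ZAR × 0.07883 = 0.07883 AUD
0.07883 AUD × 6.020 = 0.474557 SEK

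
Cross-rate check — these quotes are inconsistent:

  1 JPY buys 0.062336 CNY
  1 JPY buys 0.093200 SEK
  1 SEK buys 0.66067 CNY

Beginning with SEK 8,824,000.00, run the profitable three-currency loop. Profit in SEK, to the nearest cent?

Profit: SEK 109,135.70

Profitable loop is SEK → JPY → CNY → SEK:
SEK 8,824,000.00 ÷ 0.093200 = JPY 94,678,112
JPY 94,678,112 × 0.062336 = CNY 5,901,854.76
CNY 5,901,854.76 ÷ 0.66067 = SEK 8,933,135.70
Profit = SEK 8,933,135.70 − SEK 8,824,000.00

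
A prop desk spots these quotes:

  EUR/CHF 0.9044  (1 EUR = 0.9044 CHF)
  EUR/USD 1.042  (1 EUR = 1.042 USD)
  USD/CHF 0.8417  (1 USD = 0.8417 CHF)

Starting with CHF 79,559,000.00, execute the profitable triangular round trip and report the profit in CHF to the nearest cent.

Profit: CHF 2,480,843.50

Profitable loop is CHF → USD → EUR → CHF:
CHF 79,559,000.00 ÷ 0.8417 = USD 94,521,801.12
USD 94,521,801.12 ÷ 1.042 = EUR 90,711,901.26
EUR 90,711,901.26 × 0.9044 = CHF 82,039,843.50
Profit = CHF 82,039,843.50 − CHF 79,559,000.00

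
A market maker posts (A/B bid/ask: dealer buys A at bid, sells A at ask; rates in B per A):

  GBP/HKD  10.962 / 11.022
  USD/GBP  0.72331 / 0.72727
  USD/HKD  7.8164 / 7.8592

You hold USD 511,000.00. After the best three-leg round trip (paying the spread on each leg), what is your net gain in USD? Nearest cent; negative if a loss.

Net profit: USD 4,533.42

Best loop USD → GBP → HKD → USD:
USD 511,000.00 × 0.72331 (sell USD at bid) = GBP 369,611.41
GBP 369,611.41 × 10.962 (sell GBP at bid) = HKD 4,051,680.28
HKD 4,051,680.28 ÷ 7.8592 (buy USD at ask) = USD 515,533.42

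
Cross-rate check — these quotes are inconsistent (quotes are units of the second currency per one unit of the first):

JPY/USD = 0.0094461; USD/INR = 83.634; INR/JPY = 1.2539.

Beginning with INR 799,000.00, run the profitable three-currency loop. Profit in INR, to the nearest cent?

Profit: INR 7,581.90

Profitable loop is INR → USD → JPY → INR:
INR 799,000.00 ÷ 83.634 = USD 9,553.53
USD 9,553.53 ÷ 0.0094461 = JPY 1,011,373
JPY 1,011,373 ÷ 1.2539 = INR 806,581.90
Profit = INR 806,581.90 − INR 799,000.00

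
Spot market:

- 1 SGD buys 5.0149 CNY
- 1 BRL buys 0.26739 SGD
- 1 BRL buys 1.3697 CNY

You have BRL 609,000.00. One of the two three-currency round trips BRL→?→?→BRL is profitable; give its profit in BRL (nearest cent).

Profit: BRL 13,064.35

Profitable loop is BRL → CNY → SGD → BRL:
BRL 609,000.00 × 1.3697 = CNY 834,147.30
CNY 834,147.30 ÷ 5.0149 = SGD 166,333.79
SGD 166,333.79 ÷ 0.26739 = BRL 622,064.35
Profit = BRL 622,064.35 − BRL 609,000.00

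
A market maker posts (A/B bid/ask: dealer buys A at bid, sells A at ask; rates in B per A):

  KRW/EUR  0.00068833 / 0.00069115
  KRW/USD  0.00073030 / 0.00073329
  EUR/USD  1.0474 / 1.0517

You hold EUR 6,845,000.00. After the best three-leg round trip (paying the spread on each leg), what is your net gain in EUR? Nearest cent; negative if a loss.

Net profit: EUR 32,182.78

Best loop EUR → KRW → USD → EUR:
EUR 6,845,000.00 ÷ 0.00069115 (buy KRW at ask) = KRW 9,903,783,549
KRW 9,903,783,549 × 0.00073030 (sell KRW at bid) = USD 7,232,733.13
USD 7,232,733.13 ÷ 1.0517 (buy EUR at ask) = EUR 6,877,182.78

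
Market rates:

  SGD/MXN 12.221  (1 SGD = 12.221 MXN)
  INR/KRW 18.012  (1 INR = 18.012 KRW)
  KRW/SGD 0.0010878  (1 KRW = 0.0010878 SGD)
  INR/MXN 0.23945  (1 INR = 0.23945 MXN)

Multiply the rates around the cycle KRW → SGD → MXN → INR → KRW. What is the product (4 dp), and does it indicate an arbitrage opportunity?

1.0000 (no arbitrage)

Around KRW → SGD → MXN → INR → KRW: 1 × 0.0010878 × 12.221 ÷ 0.23945 × 18.012 = 1.000007
Product ≈ 1 (deviation 0.001%, within rounding noise).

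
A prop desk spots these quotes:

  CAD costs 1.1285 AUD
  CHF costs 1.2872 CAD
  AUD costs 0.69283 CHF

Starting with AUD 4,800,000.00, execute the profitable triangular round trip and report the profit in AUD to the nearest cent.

Profitable loop is AUD → CHF → CAD → AUD:
AUD 4,800,000.00 × 0.69283 = CHF 3,325,584.00
CHF 3,325,584.00 × 1.2872 = CAD 4,280,691.72
CAD 4,280,691.72 × 1.1285 = AUD 4,830,760.61
Profit = AUD 4,830,760.61 − AUD 4,800,000.00

Profit: AUD 30,760.61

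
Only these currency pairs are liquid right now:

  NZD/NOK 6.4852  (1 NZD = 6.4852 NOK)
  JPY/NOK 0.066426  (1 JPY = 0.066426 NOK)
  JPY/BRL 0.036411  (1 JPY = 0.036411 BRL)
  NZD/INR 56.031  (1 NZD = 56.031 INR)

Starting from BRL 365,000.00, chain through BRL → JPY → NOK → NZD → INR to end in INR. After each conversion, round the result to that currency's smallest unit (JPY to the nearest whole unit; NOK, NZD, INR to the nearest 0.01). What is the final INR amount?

INR 5,753,119.08

BRL 365,000.00 ÷ 0.036411 = JPY 10,024,443
JPY 10,024,443 × 0.066426 = NOK 665,883.65
NOK 665,883.65 ÷ 6.4852 = NZD 102,677.43
NZD 102,677.43 × 56.031 = INR 5,753,119.08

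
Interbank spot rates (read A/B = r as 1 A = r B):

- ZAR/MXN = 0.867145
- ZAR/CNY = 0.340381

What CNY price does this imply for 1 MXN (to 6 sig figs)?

MXN/CNY = 0.392531

1 MXN ÷ 0.867145 = 1.15321 ZAR
1.15321 ZAR × 0.340381 = 0.392531 CNY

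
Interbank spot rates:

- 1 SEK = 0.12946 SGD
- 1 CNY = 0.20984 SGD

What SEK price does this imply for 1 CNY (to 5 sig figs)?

CNY/SEK = 1.6209

1 CNY × 0.20984 = 0.20984 SGD
0.20984 SGD ÷ 0.12946 = 1.62089 SEK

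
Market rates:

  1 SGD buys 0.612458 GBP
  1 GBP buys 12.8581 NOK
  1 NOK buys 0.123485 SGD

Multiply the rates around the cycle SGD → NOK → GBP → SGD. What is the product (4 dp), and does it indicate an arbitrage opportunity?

1.0283 (arbitrage exists)

Around SGD → NOK → GBP → SGD: 1 ÷ 0.123485 ÷ 12.8581 ÷ 0.612458 = 1.028330
Product > 1; profitable direction is SGD → NOK → GBP → SGD.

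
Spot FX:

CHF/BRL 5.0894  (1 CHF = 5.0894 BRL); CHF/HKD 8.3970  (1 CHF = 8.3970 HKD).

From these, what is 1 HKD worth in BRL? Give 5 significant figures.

HKD/BRL = 0.60610

1 HKD ÷ 8.3970 = 0.11909 CHF
0.11909 CHF × 5.0894 = 0.606097 BRL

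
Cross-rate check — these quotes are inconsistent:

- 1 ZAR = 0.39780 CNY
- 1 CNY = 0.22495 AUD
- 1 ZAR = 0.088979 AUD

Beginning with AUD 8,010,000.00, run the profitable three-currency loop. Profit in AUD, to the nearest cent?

Profitable loop is AUD → ZAR → CNY → AUD:
AUD 8,010,000.00 ÷ 0.088979 = ZAR 90,021,240.97
ZAR 90,021,240.97 × 0.39780 = CNY 35,810,449.66
CNY 35,810,449.66 × 0.22495 = AUD 8,055,560.65
Profit = AUD 8,055,560.65 − AUD 8,010,000.00

Profit: AUD 45,560.65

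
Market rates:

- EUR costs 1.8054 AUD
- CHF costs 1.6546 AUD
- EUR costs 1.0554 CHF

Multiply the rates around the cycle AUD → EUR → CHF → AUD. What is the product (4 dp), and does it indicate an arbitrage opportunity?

Around AUD → EUR → CHF → AUD: 1 ÷ 1.8054 × 1.0554 × 1.6546 = 0.967245
Product < 1; profitable direction is AUD → CHF → EUR → AUD.

0.9672 (arbitrage exists)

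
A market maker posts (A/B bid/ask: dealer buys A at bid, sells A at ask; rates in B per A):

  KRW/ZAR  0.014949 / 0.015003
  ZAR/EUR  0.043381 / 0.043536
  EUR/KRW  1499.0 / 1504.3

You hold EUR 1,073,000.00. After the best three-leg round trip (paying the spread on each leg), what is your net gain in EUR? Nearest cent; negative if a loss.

Best loop EUR → ZAR → KRW → EUR:
EUR 1,073,000.00 ÷ 0.043536 (buy ZAR at ask) = ZAR 24,646,269.75
ZAR 24,646,269.75 ÷ 0.015003 (buy KRW at ask) = KRW 1,642,756,099
KRW 1,642,756,099 ÷ 1504.3 (buy EUR at ask) = EUR 1,092,040.22

Net profit: EUR 19,040.22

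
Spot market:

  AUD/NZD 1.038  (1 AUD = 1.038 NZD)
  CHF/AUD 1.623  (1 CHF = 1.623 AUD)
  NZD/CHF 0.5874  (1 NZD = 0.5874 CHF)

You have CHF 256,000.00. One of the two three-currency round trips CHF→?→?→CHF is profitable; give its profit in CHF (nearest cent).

Profit: CHF 2,696.26

Profitable loop is CHF → NZD → AUD → CHF:
CHF 256,000.00 ÷ 0.5874 = NZD 435,818.86
NZD 435,818.86 ÷ 1.038 = AUD 419,864.03
AUD 419,864.03 ÷ 1.623 = CHF 258,696.26
Profit = CHF 258,696.26 − CHF 256,000.00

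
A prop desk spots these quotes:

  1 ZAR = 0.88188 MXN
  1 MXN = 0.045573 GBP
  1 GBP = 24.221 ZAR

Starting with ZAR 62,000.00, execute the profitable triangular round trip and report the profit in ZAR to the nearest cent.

Profit: ZAR 1,691.65

Profitable loop is ZAR → GBP → MXN → ZAR:
ZAR 62,000.00 ÷ 24.221 = GBP 2,559.76
GBP 2,559.76 ÷ 0.045573 = MXN 56,168.39
MXN 56,168.39 ÷ 0.88188 = ZAR 63,691.65
Profit = ZAR 63,691.65 − ZAR 62,000.00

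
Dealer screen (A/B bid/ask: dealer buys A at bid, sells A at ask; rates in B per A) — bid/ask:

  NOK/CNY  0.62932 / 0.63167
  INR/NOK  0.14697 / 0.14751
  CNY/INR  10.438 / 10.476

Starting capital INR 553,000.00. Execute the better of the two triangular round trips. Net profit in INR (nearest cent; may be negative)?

Best loop INR → CNY → NOK → INR:
INR 553,000.00 ÷ 10.476 (buy CNY at ask) = CNY 52,787.32
CNY 52,787.32 ÷ 0.63167 (buy NOK at ask) = NOK 83,567.88
NOK 83,567.88 ÷ 0.14751 (buy INR at ask) = INR 566,523.50

Net profit: INR 13,523.50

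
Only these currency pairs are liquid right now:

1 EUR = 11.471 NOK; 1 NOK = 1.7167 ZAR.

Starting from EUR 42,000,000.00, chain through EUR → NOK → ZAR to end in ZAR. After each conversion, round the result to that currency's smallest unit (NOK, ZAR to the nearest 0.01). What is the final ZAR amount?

EUR 42,000,000.00 × 11.471 = NOK 481,782,000.00
NOK 481,782,000.00 × 1.7167 = ZAR 827,075,159.40

ZAR 827,075,159.40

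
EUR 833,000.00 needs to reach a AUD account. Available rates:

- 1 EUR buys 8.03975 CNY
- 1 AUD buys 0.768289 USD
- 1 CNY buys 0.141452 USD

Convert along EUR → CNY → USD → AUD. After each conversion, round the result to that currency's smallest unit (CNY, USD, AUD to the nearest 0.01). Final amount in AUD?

EUR 833,000.00 × 8.03975 = CNY 6,697,111.75
CNY 6,697,111.75 × 0.141452 = USD 947,319.85
USD 947,319.85 ÷ 0.768289 = AUD 1,233,025.40

AUD 1,233,025.40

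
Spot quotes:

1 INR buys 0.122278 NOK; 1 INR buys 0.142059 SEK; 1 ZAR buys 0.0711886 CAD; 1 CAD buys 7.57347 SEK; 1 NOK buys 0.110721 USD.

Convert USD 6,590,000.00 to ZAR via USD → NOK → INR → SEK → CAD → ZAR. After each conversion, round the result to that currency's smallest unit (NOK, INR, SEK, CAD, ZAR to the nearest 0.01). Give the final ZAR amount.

ZAR 128,253,870.42

USD 6,590,000.00 ÷ 0.110721 = NOK 59,518,971.11
NOK 59,518,971.11 ÷ 0.122278 = INR 486,751,264.41
INR 486,751,264.41 × 0.142059 = SEK 69,147,397.87
SEK 69,147,397.87 ÷ 7.57347 = CAD 9,130,213.48
CAD 9,130,213.48 ÷ 0.0711886 = ZAR 128,253,870.42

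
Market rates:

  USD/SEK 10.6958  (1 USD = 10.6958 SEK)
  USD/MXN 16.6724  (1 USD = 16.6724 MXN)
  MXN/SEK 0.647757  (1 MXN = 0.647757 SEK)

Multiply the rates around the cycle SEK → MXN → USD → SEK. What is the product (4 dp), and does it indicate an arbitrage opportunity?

Around SEK → MXN → USD → SEK: 1 ÷ 0.647757 ÷ 16.6724 × 10.6958 = 0.990383
Product < 1; profitable direction is SEK → USD → MXN → SEK.

0.9904 (arbitrage exists)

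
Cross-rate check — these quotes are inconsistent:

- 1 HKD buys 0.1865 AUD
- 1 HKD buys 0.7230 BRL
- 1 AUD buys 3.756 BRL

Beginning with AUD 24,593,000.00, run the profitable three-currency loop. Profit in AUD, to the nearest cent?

Profitable loop is AUD → HKD → BRL → AUD:
AUD 24,593,000.00 ÷ 0.1865 = HKD 131,865,951.74
HKD 131,865,951.74 × 0.7230 = BRL 95,339,083.11
BRL 95,339,083.11 ÷ 3.756 = AUD 25,383,142.47
Profit = AUD 25,383,142.47 − AUD 24,593,000.00

Profit: AUD 790,142.47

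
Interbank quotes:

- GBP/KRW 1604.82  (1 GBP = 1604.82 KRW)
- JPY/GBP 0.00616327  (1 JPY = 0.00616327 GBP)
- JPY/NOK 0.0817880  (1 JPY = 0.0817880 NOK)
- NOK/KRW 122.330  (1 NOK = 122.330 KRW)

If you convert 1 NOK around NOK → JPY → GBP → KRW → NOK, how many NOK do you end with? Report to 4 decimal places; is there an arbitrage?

Around NOK → JPY → GBP → KRW → NOK: 1 ÷ 0.0817880 × 0.00616327 × 1604.82 ÷ 122.330 = 0.988587
Product < 1; profitable direction is NOK → KRW → GBP → JPY → NOK.

0.9886 (arbitrage exists)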